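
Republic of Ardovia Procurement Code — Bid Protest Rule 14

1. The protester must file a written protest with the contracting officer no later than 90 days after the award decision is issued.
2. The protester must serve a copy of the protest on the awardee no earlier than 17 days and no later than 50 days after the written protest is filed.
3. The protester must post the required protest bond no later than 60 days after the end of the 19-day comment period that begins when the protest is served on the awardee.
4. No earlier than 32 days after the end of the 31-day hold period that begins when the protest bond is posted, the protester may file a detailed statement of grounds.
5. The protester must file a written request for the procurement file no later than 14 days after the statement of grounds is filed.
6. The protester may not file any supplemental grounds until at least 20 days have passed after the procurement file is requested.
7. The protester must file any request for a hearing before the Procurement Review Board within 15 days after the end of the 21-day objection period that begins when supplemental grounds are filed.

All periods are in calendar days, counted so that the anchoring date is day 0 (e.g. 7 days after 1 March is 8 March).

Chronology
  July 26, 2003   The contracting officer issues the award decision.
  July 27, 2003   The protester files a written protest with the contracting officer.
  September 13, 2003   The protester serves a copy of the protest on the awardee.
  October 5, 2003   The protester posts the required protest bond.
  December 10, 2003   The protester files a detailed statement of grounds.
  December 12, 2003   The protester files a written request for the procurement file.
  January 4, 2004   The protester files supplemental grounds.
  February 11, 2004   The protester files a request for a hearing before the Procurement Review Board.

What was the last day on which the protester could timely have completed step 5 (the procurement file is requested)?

Step 5 runs from December 10, 2003, when the statement of grounds is filed. 14 days after December 10, 2003 is December 24, 2003.

December 24, 2003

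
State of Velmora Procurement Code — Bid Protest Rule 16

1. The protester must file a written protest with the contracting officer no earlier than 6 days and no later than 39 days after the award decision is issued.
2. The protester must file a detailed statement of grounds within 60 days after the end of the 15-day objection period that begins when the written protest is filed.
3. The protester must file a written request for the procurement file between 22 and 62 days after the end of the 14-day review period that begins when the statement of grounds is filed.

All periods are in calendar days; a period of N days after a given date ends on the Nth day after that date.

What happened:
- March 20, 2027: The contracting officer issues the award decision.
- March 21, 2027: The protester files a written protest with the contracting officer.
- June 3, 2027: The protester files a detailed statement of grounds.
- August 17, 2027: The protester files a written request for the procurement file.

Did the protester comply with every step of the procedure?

No

Step 1 — 6 and 39 days from March 20, 2027 (when the award decision is issued) are March 26, 2027 and April 28, 2027 respectively; done March 21, 2027 — 5 days before the window opened.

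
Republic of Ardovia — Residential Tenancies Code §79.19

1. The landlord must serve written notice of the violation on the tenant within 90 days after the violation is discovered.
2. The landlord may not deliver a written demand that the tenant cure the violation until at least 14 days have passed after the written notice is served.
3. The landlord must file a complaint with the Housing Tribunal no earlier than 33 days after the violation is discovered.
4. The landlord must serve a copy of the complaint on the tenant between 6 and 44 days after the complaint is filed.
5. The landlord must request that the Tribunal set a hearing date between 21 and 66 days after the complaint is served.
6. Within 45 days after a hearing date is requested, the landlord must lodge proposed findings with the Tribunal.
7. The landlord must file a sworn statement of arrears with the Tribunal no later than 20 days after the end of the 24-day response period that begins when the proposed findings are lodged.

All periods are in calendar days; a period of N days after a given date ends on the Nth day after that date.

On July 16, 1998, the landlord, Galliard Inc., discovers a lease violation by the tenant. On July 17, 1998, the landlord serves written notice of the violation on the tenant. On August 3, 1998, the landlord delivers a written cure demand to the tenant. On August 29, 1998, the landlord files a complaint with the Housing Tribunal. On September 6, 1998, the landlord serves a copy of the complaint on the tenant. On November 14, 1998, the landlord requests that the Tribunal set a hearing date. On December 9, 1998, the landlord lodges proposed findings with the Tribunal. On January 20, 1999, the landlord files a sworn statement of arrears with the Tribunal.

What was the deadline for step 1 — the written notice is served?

Step 1 runs from July 16, 1998, when the violation is discovered. 90 days after July 16, 1998 is October 14, 1998.

October 14, 1998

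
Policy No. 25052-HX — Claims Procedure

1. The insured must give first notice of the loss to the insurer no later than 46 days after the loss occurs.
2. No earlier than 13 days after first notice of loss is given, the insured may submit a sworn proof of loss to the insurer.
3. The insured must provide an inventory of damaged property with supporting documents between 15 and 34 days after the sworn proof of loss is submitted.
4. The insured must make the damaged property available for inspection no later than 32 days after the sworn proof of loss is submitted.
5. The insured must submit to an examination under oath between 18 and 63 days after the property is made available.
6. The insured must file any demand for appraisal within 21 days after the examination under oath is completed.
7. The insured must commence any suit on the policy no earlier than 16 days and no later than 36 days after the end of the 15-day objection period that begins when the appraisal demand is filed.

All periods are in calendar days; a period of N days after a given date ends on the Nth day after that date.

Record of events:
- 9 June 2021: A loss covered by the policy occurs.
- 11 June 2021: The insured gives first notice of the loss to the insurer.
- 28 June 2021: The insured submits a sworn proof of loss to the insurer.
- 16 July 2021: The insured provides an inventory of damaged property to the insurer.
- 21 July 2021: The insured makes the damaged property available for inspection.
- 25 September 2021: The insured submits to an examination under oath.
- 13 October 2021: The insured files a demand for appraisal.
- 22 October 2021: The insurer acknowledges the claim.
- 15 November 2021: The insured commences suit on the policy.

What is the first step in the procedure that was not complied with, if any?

Step 5

Step 1: 46 days after 9 June 2021 (when the loss occurs) is 25 July 2021; 11 June 2021 is within that limit.
Step 2: the earliest permitted date is 13 days after 11 June 2021 (when first notice of loss is given), i.e. 24 June 2021; done 28 June 2021, after the minimum wait.
Step 3: the window is 15–34 days after 28 June 2021 (when the sworn proof of loss is submitted), so 13 July 2021 through 1 August 2021; done 16 July 2021, which is between those dates.
Step 4: 32 days after 28 June 2021 (when the sworn proof of loss is submitted) is 30 July 2021; 21 July 2021 is within that limit.
Step 5: the window is 18–63 days after 21 July 2021 (when the property is made available), so 8 August 2021 through 22 September 2021; 25 September 2021 is 3 days past the end of the window.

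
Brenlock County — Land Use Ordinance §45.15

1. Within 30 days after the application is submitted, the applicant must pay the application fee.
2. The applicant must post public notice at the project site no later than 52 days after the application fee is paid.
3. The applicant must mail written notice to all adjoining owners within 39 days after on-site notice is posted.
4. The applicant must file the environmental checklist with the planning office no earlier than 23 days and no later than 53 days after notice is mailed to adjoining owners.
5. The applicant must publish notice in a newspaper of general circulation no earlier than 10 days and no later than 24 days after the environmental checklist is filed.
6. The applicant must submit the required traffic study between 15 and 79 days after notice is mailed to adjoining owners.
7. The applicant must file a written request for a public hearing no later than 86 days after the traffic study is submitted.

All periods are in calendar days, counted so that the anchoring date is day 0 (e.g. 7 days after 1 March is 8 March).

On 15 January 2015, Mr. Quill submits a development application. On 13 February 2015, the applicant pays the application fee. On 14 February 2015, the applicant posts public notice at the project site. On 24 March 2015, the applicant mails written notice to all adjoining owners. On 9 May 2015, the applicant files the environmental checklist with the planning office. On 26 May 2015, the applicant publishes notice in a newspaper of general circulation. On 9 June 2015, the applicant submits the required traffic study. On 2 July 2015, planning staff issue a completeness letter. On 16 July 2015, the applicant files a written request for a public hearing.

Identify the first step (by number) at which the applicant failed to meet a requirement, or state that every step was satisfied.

None — every step was satisfied

Step 1 — counting 30 days from 15 January 2015 (when the application is submitted) gives a deadline of 14 February 2015; done 13 February 2015 — timely.
Step 2 — counting 52 days from 13 February 2015 (when the application fee is paid) gives a deadline of 6 April 2015; done 14 February 2015 — timely.
Step 3 — counting 39 days from 14 February 2015 (when on-site notice is posted) gives a deadline of 25 March 2015; completed 24 March 2015, before the deadline.
Step 4 — 23 and 53 days from 24 March 2015 (when notice is mailed to adjoining owners) are 16 April 2015 and 16 May 2015 respectively; 9 May 2015 falls inside that range.
Step 5 — 10 and 24 days from 9 May 2015 (when the environmental checklist is filed) are 19 May 2015 and 2 June 2015 respectively; done 26 May 2015 — within the window.
Step 6 — 15 and 79 days from 24 March 2015 (when notice is mailed to adjoining owners) are 8 April 2015 and 11 June 2015 respectively; done 9 June 2015, which is between those dates.
Step 7 — counting 86 days from 9 June 2015 (when the traffic study is submitted) gives a deadline of 3 September 2015; 16 July 2015 is within that limit.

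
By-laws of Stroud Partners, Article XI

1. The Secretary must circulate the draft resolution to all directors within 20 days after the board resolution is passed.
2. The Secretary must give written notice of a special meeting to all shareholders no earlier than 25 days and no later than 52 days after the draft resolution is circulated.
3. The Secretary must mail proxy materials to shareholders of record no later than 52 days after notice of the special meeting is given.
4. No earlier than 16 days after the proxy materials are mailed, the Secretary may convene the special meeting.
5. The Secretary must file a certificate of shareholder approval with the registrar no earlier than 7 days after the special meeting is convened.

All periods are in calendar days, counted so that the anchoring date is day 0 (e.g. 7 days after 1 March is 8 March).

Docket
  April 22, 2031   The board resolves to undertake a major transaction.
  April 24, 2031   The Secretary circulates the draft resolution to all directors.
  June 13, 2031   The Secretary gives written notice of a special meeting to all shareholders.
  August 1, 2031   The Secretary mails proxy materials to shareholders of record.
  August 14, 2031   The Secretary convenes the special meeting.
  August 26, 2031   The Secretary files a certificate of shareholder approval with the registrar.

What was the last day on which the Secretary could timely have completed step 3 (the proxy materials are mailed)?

Step 3 runs from June 13, 2031, when notice of the special meeting is given. 52 days after June 13, 2031 is August 4, 2031.

August 4, 2031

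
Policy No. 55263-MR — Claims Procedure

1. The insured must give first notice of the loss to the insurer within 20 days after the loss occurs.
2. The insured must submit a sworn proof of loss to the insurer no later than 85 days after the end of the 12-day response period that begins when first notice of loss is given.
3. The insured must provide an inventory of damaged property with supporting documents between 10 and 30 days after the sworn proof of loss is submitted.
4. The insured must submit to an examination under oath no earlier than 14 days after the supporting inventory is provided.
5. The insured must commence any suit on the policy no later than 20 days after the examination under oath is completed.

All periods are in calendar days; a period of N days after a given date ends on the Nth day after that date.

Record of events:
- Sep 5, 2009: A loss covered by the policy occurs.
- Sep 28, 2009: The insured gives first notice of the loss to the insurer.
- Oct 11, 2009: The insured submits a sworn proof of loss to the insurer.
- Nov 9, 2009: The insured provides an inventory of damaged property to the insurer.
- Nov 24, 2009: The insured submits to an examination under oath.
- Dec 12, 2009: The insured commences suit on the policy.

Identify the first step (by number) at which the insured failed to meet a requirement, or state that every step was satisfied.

Step 1 — counting 20 days from Sep 5, 2009 (when the loss occurs) gives a deadline of Sep 25, 2009; not done until Sep 28, 2009, 3 days after the deadline.

Step 1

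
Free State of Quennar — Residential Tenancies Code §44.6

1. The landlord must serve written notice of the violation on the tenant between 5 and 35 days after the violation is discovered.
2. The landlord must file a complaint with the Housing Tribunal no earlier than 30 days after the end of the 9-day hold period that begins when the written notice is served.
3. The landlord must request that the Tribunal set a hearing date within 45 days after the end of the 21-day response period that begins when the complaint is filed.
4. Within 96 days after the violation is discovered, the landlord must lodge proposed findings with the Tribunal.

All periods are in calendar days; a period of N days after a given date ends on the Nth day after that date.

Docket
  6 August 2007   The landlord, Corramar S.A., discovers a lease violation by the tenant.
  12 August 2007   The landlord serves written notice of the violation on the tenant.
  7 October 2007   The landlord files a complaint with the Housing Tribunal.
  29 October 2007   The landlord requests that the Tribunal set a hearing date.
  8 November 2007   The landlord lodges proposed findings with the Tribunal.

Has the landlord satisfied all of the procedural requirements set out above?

Step 1 — 5 and 35 days from 6 August 2007 (when the violation is discovered) are 11 August 2007 and 10 September 2007 respectively; 12 August 2007 falls inside that range.
Step 2 — must wait 30 days from 21 August 2007 (end of the 9-day hold period, which began when the written notice is served on 12 August 2007), so not before 20 September 2007; done 7 October 2007, after the minimum wait.
Step 3 — counting 45 days from 28 October 2007 (end of the 21-day response period, which began when the complaint is filed on 7 October 2007) gives a deadline of 12 December 2007; done 29 October 2007 — timely.
Step 4 — counting 96 days from 6 August 2007 (when the violation is discovered) gives a deadline of 10 November 2007; done 8 November 2007 — timely.

Yes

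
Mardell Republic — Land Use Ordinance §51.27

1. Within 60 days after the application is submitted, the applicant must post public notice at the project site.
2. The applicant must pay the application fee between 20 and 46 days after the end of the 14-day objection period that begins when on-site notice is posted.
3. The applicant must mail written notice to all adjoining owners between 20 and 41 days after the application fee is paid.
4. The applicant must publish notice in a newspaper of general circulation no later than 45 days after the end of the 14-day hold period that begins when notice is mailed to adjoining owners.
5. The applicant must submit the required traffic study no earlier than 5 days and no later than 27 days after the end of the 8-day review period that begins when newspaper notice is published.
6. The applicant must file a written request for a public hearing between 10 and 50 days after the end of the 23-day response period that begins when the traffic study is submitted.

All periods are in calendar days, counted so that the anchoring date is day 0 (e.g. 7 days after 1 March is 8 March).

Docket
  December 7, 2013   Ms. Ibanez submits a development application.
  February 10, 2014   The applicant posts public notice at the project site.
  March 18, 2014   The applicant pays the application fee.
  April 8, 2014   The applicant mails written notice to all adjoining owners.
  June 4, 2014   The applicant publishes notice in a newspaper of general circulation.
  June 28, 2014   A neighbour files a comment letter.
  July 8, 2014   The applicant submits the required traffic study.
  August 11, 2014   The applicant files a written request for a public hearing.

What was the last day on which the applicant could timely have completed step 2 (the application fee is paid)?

April 11, 2014

On-site notice is posted on February 10, 2014; the 14-day objection period therefore ends February 24, 2014, and step 2 runs from that date. The window is 20–46 days after February 24, 2014; it closes on April 11, 2014.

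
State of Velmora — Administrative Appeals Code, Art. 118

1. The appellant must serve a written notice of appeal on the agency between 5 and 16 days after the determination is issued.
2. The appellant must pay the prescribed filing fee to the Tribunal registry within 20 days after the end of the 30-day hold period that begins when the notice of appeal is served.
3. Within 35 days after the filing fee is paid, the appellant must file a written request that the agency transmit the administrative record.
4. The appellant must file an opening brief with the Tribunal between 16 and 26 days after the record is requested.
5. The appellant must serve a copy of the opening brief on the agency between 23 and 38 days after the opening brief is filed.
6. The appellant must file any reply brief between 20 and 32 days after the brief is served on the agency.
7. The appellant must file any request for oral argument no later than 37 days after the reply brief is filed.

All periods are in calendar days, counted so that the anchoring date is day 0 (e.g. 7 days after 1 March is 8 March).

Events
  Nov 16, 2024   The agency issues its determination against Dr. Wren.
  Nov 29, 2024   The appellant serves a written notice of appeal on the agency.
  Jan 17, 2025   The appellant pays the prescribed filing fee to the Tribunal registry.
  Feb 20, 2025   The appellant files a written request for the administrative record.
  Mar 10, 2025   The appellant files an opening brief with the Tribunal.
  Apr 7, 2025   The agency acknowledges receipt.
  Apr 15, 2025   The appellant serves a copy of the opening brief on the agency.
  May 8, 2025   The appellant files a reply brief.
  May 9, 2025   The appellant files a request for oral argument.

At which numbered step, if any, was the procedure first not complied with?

None — every step was satisfied

(1) the permitted window runs from Nov 16, 2024 + 5 = Nov 21, 2024 to Nov 16, 2024 + 16 = Dec 2, 2024; done Nov 29, 2024 — within the window.
(2) due by Dec 29, 2024 + 20 days = Jan 18, 2025; completed Jan 17, 2025, before the deadline.
(3) due by Jan 17, 2025 + 35 days = Feb 21, 2025; Feb 20, 2025 is within that limit.
(4) the permitted window runs from Feb 20, 2025 + 16 = Mar 8, 2025 to Feb 20, 2025 + 26 = Mar 18, 2025; done Mar 10, 2025, which is between those dates.
(5) the permitted window runs from Mar 10, 2025 + 23 = Apr 2, 2025 to Mar 10, 2025 + 38 = Apr 17, 2025; done Apr 15, 2025, which is between those dates.
(6) the permitted window runs from Apr 15, 2025 + 20 = May 5, 2025 to Apr 15, 2025 + 32 = May 17, 2025; May 8, 2025 falls inside that range.
(7) due by May 8, 2025 + 37 days = Jun 14, 2025; May 9, 2025 is within that limit.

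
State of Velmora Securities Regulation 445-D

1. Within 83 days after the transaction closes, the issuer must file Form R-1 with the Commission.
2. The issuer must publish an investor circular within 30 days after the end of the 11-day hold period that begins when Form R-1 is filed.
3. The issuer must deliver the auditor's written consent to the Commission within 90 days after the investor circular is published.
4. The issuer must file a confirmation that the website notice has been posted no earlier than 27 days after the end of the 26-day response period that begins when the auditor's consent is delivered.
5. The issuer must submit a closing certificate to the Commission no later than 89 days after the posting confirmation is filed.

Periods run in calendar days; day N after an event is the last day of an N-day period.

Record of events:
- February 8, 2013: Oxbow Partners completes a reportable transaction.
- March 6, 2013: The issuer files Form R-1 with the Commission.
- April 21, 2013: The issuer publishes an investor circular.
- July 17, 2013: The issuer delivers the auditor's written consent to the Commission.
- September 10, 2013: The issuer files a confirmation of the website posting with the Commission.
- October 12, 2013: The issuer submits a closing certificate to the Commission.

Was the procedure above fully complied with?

No

(1) due by February 8, 2013 + 83 days = May 2, 2013; completed March 6, 2013, before the deadline.
(2) due by March 17, 2013 + 30 days = April 16, 2013; April 21, 2013 misses that deadline by 5 days.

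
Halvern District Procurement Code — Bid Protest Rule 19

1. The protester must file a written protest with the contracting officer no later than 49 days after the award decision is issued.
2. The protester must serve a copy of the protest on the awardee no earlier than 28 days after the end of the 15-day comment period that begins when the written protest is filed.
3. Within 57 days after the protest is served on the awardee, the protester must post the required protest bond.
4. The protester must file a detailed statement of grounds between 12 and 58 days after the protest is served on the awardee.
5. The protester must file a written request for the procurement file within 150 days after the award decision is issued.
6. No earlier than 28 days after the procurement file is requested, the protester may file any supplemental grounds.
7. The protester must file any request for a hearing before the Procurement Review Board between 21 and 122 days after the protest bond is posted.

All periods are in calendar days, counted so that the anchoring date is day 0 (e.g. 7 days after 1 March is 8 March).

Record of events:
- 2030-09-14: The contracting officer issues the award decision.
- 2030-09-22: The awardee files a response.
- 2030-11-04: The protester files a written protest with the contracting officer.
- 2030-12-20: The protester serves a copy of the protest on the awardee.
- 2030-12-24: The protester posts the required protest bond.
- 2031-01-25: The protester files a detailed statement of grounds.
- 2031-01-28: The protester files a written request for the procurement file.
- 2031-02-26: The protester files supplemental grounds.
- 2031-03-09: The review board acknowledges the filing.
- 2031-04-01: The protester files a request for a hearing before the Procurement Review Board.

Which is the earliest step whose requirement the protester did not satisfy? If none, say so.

Step 1

Step 1 — counting 49 days from 2030-09-14 (when the award decision is issued) gives a deadline of 2030-11-02; done 2030-11-04 — 2 days late.
The procedure was therefore not followed at step 1.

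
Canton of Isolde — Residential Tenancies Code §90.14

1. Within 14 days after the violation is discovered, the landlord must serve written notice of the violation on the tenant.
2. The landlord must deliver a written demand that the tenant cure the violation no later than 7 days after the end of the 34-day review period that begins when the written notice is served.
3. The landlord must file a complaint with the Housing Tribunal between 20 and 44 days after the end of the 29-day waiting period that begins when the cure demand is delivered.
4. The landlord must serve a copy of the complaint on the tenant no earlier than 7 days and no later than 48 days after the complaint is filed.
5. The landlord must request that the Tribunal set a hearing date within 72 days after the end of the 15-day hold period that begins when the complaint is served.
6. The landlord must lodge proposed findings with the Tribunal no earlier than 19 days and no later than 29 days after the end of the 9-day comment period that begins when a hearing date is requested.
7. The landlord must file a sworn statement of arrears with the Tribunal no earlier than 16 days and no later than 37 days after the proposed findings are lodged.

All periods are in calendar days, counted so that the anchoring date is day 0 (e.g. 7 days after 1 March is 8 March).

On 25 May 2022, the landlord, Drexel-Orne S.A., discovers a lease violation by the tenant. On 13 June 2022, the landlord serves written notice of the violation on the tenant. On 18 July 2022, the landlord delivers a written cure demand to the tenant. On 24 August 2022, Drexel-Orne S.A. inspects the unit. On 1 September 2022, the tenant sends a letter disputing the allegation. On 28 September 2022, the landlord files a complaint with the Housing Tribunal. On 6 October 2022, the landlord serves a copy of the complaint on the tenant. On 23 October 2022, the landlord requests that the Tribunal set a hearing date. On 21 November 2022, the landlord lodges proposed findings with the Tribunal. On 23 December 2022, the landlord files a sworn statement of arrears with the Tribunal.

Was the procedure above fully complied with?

(1) due by 25 May 2022 + 14 days = 8 June 2022; done 13 June 2022 — 5 days late.
No need to go further; step 1 was not satisfied.

No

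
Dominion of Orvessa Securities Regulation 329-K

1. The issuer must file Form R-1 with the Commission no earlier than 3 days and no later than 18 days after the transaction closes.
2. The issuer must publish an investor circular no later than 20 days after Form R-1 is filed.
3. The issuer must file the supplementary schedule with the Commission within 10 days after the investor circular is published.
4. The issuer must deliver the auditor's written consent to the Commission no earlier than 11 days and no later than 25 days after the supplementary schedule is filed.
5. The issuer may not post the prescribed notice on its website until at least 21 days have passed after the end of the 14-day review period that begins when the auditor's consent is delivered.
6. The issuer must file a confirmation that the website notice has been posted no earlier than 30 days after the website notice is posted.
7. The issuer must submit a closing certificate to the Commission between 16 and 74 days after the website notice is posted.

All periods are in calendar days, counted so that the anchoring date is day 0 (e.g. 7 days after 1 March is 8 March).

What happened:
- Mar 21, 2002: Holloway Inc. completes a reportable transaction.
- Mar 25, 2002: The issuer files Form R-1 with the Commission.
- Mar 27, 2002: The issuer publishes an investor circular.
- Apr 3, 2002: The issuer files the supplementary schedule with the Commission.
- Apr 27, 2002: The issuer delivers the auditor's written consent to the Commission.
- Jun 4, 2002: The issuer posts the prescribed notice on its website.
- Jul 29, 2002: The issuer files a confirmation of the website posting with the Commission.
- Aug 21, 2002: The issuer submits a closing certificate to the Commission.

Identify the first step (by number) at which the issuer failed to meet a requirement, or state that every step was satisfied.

(1) the permitted window runs from Mar 21, 2002 + 3 = Mar 24, 2002 to Mar 21, 2002 + 18 = Apr 8, 2002; done Mar 25, 2002, which is between those dates.
(2) due by Mar 25, 2002 + 20 days = Apr 14, 2002; Mar 27, 2002 is within that limit.
(3) due by Mar 27, 2002 + 10 days = Apr 6, 2002; done Apr 3, 2002 — timely.
(4) the permitted window runs from Apr 3, 2002 + 11 = Apr 14, 2002 to Apr 3, 2002 + 25 = Apr 28, 2002; done Apr 27, 2002, which is between those dates.
(5) permitted from May 11, 2002 + 21 days = Jun 1, 2002 onward; done Jun 4, 2002 — permitted.
(6) permitted from Jun 4, 2002 + 30 days = Jul 4, 2002 onward; Jul 29, 2002 is on or after that date.
(7) the permitted window runs from Jun 4, 2002 + 16 = Jun 20, 2002 to Jun 4, 2002 + 74 = Aug 17, 2002; Aug 21, 2002 is 4 days past the end of the window.

Step 7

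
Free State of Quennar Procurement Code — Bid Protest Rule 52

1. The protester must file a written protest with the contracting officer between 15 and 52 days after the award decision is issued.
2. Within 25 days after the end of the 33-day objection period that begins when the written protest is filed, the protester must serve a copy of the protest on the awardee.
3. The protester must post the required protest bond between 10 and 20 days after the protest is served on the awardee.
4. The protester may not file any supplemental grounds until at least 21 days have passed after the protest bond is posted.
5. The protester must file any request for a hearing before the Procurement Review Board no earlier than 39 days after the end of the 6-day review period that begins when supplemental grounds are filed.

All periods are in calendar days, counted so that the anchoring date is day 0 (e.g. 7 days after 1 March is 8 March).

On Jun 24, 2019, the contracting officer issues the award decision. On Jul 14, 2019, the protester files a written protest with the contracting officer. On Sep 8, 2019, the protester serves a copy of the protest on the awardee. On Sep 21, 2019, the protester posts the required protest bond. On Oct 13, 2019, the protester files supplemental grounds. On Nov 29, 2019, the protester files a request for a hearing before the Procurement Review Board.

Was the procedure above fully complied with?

Yes

Step 1: the window is 15–52 days after Jun 24, 2019 (when the award decision is issued), so Jul 9, 2019 through Aug 15, 2019; done Jul 14, 2019, which is between those dates.
Step 2: 25 days after Aug 16, 2019 (end of the 33-day objection period, which began when the written protest is filed on Jul 14, 2019) is Sep 10, 2019; done Sep 8, 2019 — timely.
Step 3: the window is 10–20 days after Sep 8, 2019 (when the protest is served on the awardee), so Sep 18, 2019 through Sep 28, 2019; done Sep 21, 2019 — within the window.
Step 4: the earliest permitted date is 21 days after Sep 21, 2019 (when the protest bond is posted), i.e. Oct 12, 2019; done Oct 13, 2019, after the minimum wait.
Step 5: the earliest permitted date is 39 days after Oct 19, 2019 (end of the 6-day review period, which began when supplemental grounds are filed on Oct 13, 2019), i.e. Nov 27, 2019; done Nov 29, 2019, after the minimum wait.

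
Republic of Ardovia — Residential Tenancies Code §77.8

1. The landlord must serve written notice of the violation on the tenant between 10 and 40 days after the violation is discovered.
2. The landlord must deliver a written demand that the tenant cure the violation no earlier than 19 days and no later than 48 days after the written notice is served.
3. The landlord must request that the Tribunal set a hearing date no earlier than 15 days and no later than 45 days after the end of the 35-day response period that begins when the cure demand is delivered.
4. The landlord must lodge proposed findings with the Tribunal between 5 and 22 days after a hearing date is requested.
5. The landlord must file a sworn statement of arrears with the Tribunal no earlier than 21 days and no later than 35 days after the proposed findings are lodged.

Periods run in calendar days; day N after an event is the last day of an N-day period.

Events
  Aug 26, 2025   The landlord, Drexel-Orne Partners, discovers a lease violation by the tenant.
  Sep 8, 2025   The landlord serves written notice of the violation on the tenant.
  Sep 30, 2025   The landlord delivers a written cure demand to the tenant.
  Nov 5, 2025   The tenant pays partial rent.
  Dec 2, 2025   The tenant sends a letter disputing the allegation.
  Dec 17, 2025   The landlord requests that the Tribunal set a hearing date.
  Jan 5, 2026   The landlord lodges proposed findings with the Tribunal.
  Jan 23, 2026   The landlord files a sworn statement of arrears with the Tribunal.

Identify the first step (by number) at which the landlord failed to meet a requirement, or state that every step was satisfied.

Step 1: the window is 10–40 days after Aug 26, 2025 (when the violation is discovered), so Sep 5, 2025 through Oct 5, 2025; done Sep 8, 2025, which is between those dates.
Step 2: the window is 19–48 days after Sep 8, 2025 (when the written notice is served), so Sep 27, 2025 through Oct 26, 2025; Sep 30, 2025 falls inside that range.
Step 3: the window is 15–45 days after Nov 4, 2025 (end of the 35-day response period, which began when the cure demand is delivered on Sep 30, 2025), so Nov 19, 2025 through Dec 19, 2025; done Dec 17, 2025 — within the window.
Step 4: the window is 5–22 days after Dec 17, 2025 (when a hearing date is requested), so Dec 22, 2025 through Jan 8, 2026; Jan 5, 2026 falls inside that range.
Step 5: the window is 21–35 days after Jan 5, 2026 (when the proposed findings are lodged), so Jan 26, 2026 through Feb 9, 2026; Jan 23, 2026 is 3 days too early.

Step 5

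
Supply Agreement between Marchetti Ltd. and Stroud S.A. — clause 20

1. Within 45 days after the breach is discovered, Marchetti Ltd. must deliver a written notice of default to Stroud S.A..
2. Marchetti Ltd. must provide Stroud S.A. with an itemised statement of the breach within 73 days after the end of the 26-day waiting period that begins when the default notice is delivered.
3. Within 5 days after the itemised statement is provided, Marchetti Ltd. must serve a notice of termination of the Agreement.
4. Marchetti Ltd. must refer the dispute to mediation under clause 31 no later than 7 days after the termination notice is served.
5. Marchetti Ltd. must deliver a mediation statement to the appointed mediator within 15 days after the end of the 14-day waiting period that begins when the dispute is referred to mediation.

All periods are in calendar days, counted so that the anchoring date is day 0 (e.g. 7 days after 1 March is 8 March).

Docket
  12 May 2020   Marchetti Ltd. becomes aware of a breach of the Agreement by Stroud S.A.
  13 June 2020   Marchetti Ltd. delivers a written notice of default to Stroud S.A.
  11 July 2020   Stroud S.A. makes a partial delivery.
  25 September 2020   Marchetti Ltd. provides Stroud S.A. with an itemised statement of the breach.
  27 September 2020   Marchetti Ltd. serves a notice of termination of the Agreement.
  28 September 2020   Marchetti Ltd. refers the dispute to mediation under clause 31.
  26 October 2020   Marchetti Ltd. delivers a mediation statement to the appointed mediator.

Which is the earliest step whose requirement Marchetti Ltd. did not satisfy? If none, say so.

Step 2

(1) due by 12 May 2020 + 45 days = 26 June 2020; 13 June 2020 is within that limit.
(2) due by 9 July 2020 + 73 days = 20 September 2020; not done until 25 September 2020, 5 days after the deadline.
The analysis stops there.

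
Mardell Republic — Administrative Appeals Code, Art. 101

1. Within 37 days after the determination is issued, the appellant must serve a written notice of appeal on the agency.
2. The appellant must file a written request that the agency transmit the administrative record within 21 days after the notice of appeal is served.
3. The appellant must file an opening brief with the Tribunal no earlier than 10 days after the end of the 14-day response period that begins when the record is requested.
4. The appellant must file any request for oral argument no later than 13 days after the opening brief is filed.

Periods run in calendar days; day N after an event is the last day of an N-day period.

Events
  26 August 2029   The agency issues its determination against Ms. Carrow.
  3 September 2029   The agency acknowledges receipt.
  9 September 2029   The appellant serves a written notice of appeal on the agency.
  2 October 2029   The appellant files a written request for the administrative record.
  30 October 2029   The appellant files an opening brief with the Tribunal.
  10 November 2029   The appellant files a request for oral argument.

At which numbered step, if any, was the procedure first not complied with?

(1) due by 26 August 2029 + 37 days = 2 October 2029; completed 9 September 2029, before the deadline.
(2) due by 9 September 2029 + 21 days = 30 September 2029; not done until 2 October 2029, 2 days after the deadline.

Step 2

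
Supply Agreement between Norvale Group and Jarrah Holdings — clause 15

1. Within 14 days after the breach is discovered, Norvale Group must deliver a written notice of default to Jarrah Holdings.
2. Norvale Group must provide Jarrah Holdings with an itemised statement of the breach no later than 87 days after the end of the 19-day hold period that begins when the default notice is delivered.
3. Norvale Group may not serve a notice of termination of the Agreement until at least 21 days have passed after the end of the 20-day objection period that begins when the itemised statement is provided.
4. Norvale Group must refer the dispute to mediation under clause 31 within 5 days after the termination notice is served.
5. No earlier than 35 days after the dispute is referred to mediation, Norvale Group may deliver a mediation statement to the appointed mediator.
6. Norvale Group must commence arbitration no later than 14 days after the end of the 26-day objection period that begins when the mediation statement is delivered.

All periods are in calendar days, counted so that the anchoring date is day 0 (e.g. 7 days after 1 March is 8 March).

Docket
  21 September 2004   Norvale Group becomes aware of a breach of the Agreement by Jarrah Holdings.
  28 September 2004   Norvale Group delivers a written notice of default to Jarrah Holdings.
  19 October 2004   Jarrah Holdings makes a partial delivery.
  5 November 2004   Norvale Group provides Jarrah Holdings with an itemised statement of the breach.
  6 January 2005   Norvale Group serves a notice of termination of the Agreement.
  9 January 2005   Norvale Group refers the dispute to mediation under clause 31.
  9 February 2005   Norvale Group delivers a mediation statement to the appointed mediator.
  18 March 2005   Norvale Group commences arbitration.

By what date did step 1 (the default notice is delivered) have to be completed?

Step 1 runs from 21 September 2004, when the breach is discovered. 14 days after 21 September 2004 is 5 October 2004.

5 October 2004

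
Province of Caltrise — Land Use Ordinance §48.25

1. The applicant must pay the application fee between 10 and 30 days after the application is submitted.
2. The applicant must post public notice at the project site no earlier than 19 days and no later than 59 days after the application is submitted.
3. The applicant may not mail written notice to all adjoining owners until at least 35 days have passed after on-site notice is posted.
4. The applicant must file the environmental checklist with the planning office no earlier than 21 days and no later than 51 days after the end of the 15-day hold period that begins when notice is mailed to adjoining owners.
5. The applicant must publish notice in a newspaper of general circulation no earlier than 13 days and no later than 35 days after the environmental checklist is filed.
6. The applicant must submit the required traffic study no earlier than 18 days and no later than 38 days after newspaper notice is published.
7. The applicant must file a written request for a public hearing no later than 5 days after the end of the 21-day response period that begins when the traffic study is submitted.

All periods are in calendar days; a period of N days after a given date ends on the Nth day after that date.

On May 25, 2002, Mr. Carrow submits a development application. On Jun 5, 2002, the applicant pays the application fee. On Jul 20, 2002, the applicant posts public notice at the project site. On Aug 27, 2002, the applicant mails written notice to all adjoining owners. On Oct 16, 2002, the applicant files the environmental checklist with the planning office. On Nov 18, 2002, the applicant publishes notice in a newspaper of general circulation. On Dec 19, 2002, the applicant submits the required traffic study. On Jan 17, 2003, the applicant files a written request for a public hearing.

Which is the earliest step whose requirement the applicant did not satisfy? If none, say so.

Step 1 — 10 and 30 days from May 25, 2002 (when the application is submitted) are Jun 4, 2002 and Jun 24, 2002 respectively; done Jun 5, 2002, which is between those dates.
Step 2 — 19 and 59 days from May 25, 2002 (when the application is submitted) are Jun 13, 2002 and Jul 23, 2002 respectively; done Jul 20, 2002 — within the window.
Step 3 — must wait 35 days from Jul 20, 2002 (when on-site notice is posted), so not before Aug 24, 2002; Aug 27, 2002 is on or after that date.
Step 4 — 21 and 51 days from Sep 11, 2002 (end of the 15-day hold period, which began when notice is mailed to adjoining owners on Aug 27, 2002) are Oct 2, 2002 and Nov 1, 2002 respectively; done Oct 16, 2002 — within the window.
Step 5 — 13 and 35 days from Oct 16, 2002 (when the environmental checklist is filed) are Oct 29, 2002 and Nov 20, 2002 respectively; done Nov 18, 2002, which is between those dates.
Step 6 — 18 and 38 days from Nov 18, 2002 (when newspaper notice is published) are Dec 6, 2002 and Dec 26, 2002 respectively; Dec 19, 2002 falls inside that range.
Step 7 — counting 5 days from Jan 9, 2003 (end of the 21-day response period, which began when the traffic study is submitted on Dec 19, 2002) gives a deadline of Jan 14, 2003; not done until Jan 17, 2003, 3 days after the deadline.

Step 7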